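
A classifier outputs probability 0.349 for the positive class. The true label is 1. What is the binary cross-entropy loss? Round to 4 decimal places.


For y=1: Loss = -log(p)
= -log(0.349)
= -(-1.0527)
= 1.0527

1.0527


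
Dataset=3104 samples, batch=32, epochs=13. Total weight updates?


Iterations per epoch = 3104 / 32 = 97
Total updates = iterations_per_epoch * epochs
= 97 * 13
= 1261

1261


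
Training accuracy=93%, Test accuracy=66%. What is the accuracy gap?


Gap = train_accuracy - test_accuracy
= 93 - 66
= 27%
This large gap strongly indicates overfitting.

27


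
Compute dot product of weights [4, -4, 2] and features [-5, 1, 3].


Element-wise products:
4 * -5 = -20
-4 * 1 = -4
2 * 3 = 6
Sum = -20 + -4 + 6
= -18

-18


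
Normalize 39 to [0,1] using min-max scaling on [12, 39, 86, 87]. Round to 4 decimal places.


Min = 12, Max = 87
Range = 87 - 12 = 75
Scaled = (x - min) / (max - min)
= (39 - 12) / 75
= 27 / 75
= 0.3600

0.3600


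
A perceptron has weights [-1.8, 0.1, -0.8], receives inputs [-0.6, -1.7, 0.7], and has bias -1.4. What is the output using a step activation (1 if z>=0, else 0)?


z = w . x + b
= -1.8*-0.6 + 0.1*-1.7 + -0.8*0.7 + -1.4
= 1.08 + -0.17 + -0.56 + -1.4
= 0.35 + -1.4
= -1.05
Since z = -1.05 < 0, output = 0

0


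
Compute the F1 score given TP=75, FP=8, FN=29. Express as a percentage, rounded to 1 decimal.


Precision = TP / (TP + FP) = 75 / 83 = 0.9036
Recall = TP / (TP + FN) = 75 / 104 = 0.7212
F1 = 2 * P * R / (P + R)
= 2 * 0.9036 * 0.7212 / (0.9036 + 0.7212)
= 1.3033 / 1.6248
= 0.8021
As percentage: 80.2%

80.2


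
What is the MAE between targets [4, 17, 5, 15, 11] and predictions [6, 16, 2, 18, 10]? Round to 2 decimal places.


Absolute errors: [2, 1, 3, 3, 1]
Sum of absolute errors = 10
MAE = 10 / 5 = 2.00

2.00


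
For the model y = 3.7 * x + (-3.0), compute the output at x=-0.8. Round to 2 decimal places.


y = 3.7 * -0.8 + (-3.0)
= -2.96 + (-3.0)
= -5.96

-5.96


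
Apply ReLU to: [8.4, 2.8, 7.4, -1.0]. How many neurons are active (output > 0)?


ReLU(x) = max(0, x) for each element:
ReLU(8.4) = 8.4
ReLU(2.8) = 2.8
ReLU(7.4) = 7.4
ReLU(-1.0) = 0
Active neurons (>0): 3

3


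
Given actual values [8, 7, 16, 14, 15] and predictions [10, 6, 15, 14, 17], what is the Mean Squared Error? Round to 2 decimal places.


Differences: [-2, 1, 1, 0, -2]
Squared errors: [4, 1, 1, 0, 4]
Sum of squared errors = 10
MSE = 10 / 5 = 2.00

2.00


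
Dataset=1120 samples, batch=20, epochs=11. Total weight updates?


Iterations per epoch = 1120 / 20 = 56
Total updates = iterations_per_epoch * epochs
= 56 * 11
= 616

616


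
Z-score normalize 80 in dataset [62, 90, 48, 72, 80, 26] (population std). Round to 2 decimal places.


Mean = (62 + 90 + 48 + 72 + 80 + 26) / 6 = 63.0
Variance = sum((x_i - mean)^2) / n = 449.0
Std = sqrt(449.0) = 21.1896
Z = (x - mean) / std
= (80 - 63.0) / 21.1896
= 17.0 / 21.1896
= 0.80

0.80


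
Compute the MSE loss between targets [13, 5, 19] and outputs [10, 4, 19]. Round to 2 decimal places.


Differences: [3, 1, 0]
Squared errors: [9, 1, 0]
Sum of squared errors = 10
MSE = 10 / 3 = 3.33

3.33


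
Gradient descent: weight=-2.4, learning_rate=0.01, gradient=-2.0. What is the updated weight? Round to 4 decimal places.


w_new = w_old - lr * gradient
= -2.4 - 0.01 * -2.0
= -2.4 - (-0.02)
= -2.3800

-2.3800


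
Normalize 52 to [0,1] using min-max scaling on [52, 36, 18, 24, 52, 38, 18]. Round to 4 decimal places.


Min = 18, Max = 52
Range = 52 - 18 = 34
Scaled = (x - min) / (max - min)
= (52 - 18) / 34
= 34 / 34
= 1.0000

1.0000


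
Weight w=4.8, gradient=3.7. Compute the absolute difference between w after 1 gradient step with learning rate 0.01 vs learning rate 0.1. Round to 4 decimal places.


With lr=0.01: w_new = 4.8 - 0.01 * 3.7 = 4.763
With lr=0.1: w_new = 4.8 - 0.1 * 3.7 = 4.43
Absolute difference = |4.763 - 4.43|
= 0.3330

0.3330


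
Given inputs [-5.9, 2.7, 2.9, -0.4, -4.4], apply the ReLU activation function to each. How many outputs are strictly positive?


ReLU(x) = max(0, x) for each element:
ReLU(-5.9) = 0
ReLU(2.7) = 2.7
ReLU(2.9) = 2.9
ReLU(-0.4) = 0
ReLU(-4.4) = 0
Active neurons (>0): 2

2


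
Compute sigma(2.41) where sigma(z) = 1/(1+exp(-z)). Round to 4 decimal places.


sigmoid(z) = 1 / (1 + exp(-z))
exp(-(2.41)) = exp(-2.41) = 0.0898
1 + 0.0898 = 1.0898
1 / 1.0898 = 0.9176

0.9176


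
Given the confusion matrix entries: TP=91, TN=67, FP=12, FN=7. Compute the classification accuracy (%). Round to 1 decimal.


Accuracy = (TP + TN) / (TP + TN + FP + FN) * 100
= (91 + 67) / (91 + 67 + 12 + 7)
= 158 / 177
= 0.8927
= 89.3%

89.3


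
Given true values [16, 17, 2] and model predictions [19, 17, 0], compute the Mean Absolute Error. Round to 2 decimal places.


Absolute errors: [3, 0, 2]
Sum of absolute errors = 5
MAE = 5 / 3 = 1.67

1.67


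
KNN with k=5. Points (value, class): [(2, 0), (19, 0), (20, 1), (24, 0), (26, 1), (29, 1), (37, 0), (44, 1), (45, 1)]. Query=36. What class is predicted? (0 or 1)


Distances from query 36:
Point 37 (class 0): distance = 1
Point 29 (class 1): distance = 7
Point 44 (class 1): distance = 8
Point 45 (class 1): distance = 9
Point 26 (class 1): distance = 10
K=5 nearest neighbors: classes = [0, 1, 1, 1, 1]
Votes for class 1: 4 / 5
Majority vote => class 1

1


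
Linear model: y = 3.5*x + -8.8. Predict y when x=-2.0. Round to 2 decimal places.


y = 3.5 * -2.0 + (-8.8)
= -7.0 + (-8.8)
= -15.80

-15.80


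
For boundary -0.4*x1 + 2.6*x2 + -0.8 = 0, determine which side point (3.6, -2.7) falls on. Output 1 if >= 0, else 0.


Compute -0.4 * 3.6 + 2.6 * -2.7 + -0.8
= -1.44 + -7.02 + -0.8
= -9.26
Since -9.26 < 0, the point is on the negative side.

0


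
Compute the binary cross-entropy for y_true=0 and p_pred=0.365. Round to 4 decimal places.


For y=0: Loss = -log(1-p)
= -log(1 - 0.365)
= -log(0.635)
= -(-0.4541)
= 0.4541

0.4541


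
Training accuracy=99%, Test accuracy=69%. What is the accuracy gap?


Gap = train_accuracy - test_accuracy
= 99 - 69
= 30%
This large gap strongly indicates overfitting.

30


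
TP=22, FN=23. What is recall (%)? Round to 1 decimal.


Recall = TP / (TP + FN) * 100
= 22 / (22 + 23)
= 22 / 45
= 0.4889
= 48.9%

48.9


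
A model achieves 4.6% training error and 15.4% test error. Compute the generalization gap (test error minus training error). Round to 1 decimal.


Generalization gap = test_error - train_error
= 15.4 - 4.6
= 10.8%
A large gap suggests overfitting.

10.8


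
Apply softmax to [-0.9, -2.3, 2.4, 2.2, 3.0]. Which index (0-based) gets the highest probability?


Softmax is a monotonic transformation, so it preserves the argmax.
We need to find the index of the maximum logit.
Index 0: -0.9
Index 1: -2.3
Index 2: 2.4
Index 3: 2.2
Index 4: 3.0
Maximum logit = 3.0 at index 4

4


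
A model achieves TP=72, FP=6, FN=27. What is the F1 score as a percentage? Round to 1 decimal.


Precision = TP / (TP + FP) = 72 / 78 = 0.9231
Recall = TP / (TP + FN) = 72 / 99 = 0.7273
F1 = 2 * P * R / (P + R)
= 2 * 0.9231 * 0.7273 / (0.9231 + 0.7273)
= 1.3427 / 1.6503
= 0.8136
As percentage: 81.4%

81.4


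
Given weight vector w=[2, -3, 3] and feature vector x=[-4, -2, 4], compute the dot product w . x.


Element-wise products:
2 * -4 = -8
-3 * -2 = 6
3 * 4 = 12
Sum = -8 + 6 + 12
= 10

10


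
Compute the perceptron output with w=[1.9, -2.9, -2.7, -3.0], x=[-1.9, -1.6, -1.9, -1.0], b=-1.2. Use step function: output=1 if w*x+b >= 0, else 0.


z = w . x + b
= 1.9*-1.9 + -2.9*-1.6 + -2.7*-1.9 + -3.0*-1.0 + -1.2
= -3.61 + 4.64 + 5.13 + 3.0 + -1.2
= 9.16 + -1.2
= 7.96
Since z = 7.96 >= 0, output = 1

1


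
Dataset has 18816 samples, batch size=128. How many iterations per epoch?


Iterations per epoch = dataset_size / batch_size
= 18816 / 128
= 147

147


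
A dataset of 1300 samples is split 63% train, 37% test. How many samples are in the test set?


Train samples = 1300 * 63% = 819
Test samples = 1300 - 819
= 481

481


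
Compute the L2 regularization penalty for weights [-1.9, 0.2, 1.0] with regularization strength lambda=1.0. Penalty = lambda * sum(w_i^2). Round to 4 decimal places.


Squaring each weight:
(-1.9)^2 = 3.61
0.2^2 = 0.04
1.0^2 = 1.0
Sum of squares = 4.65
Penalty = 1.0 * 4.65 = 4.6500

4.6500


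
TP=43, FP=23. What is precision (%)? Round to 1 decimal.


Precision = TP / (TP + FP) * 100
= 43 / (43 + 23)
= 43 / 66
= 0.6515
= 65.2%

65.2


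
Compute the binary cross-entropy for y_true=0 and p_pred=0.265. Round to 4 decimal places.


For y=0: Loss = -log(1-p)
= -log(1 - 0.265)
= -log(0.735)
= -(-0.3079)
= 0.3079

0.3079


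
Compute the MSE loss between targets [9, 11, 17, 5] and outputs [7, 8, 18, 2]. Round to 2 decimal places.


Differences: [2, 3, -1, 3]
Squared errors: [4, 9, 1, 9]
Sum of squared errors = 23
MSE = 23 / 4 = 5.75

5.75


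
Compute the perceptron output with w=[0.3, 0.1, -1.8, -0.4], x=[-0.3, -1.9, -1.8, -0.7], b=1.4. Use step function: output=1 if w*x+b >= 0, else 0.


z = w . x + b
= 0.3*-0.3 + 0.1*-1.9 + -1.8*-1.8 + -0.4*-0.7 + 1.4
= -0.09 + -0.19 + 3.24 + 0.28 + 1.4
= 3.24 + 1.4
= 4.64
Since z = 4.64 >= 0, output = 1

1


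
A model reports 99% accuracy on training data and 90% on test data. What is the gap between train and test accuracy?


Gap = train_accuracy - test_accuracy
= 99 - 90
= 9%
This moderate gap may indicate mild overfitting.

9


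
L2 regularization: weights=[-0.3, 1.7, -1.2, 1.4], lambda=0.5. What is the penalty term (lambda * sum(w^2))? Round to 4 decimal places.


Squaring each weight:
(-0.3)^2 = 0.09
1.7^2 = 2.89
(-1.2)^2 = 1.44
1.4^2 = 1.96
Sum of squares = 6.38
Penalty = 0.5 * 6.38 = 3.1900

3.1900


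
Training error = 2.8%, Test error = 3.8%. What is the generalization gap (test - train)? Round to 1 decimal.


Generalization gap = test_error - train_error
= 3.8 - 2.8
= 1.0%
A small gap suggests good generalization.

1.0


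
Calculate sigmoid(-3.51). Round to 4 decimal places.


sigmoid(z) = 1 / (1 + exp(-z))
exp(-(-3.51)) = exp(3.51) = 33.4483
1 + 33.4483 = 34.4483
1 / 34.4483 = 0.0290

0.0290


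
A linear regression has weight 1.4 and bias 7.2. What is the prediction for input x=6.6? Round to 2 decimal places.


y = 1.4 * 6.6 + (7.2)
= 9.24 + (7.2)
= 16.44

16.44


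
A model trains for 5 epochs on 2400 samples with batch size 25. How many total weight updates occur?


Iterations per epoch = 2400 / 25 = 96
Total updates = iterations_per_epoch * epochs
= 96 * 5
= 480

480


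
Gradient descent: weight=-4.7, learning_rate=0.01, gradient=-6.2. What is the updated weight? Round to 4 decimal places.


w_new = w_old - lr * gradient
= -4.7 - 0.01 * -6.2
= -4.7 - (-0.062)
= -4.6380

-4.6380


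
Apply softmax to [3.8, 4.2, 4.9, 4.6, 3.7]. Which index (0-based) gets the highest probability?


Softmax is a monotonic transformation, so it preserves the argmax.
We need to find the index of the maximum logit.
Index 0: 3.8
Index 1: 4.2
Index 2: 4.9
Index 3: 4.6
Index 4: 3.7
Maximum logit = 4.9 at index 2

2


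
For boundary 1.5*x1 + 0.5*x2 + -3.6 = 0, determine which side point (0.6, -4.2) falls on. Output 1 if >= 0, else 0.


Compute 1.5 * 0.6 + 0.5 * -4.2 + -3.6
= 0.9 + -2.1 + -3.6
= -4.8
Since -4.8 < 0, the point is on the negative side.

0


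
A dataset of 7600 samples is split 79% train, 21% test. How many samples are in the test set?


Train samples = 7600 * 79% = 6004
Test samples = 7600 - 6004
= 1596

1596


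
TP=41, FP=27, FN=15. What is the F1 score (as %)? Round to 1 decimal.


Precision = TP / (TP + FP) = 41 / 68 = 0.6029
Recall = TP / (TP + FN) = 41 / 56 = 0.7321
F1 = 2 * P * R / (P + R)
= 2 * 0.6029 * 0.7321 / (0.6029 + 0.7321)
= 0.8829 / 1.3351
= 0.6613
As percentage: 66.1%

66.1


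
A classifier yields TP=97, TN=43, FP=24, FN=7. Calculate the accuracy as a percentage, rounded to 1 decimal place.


Accuracy = (TP + TN) / (TP + TN + FP + FN) * 100
= (97 + 43) / (97 + 43 + 24 + 7)
= 140 / 171
= 0.8187
= 81.9%

81.9


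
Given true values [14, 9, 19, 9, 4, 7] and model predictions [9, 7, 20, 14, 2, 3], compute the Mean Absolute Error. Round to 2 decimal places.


Absolute errors: [5, 2, 1, 5, 2, 4]
Sum of absolute errors = 19
MAE = 19 / 6 = 3.17

3.17


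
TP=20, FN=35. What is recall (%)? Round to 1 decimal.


Recall = TP / (TP + FN) * 100
= 20 / (20 + 35)
= 20 / 55
= 0.3636
= 36.4%

36.4


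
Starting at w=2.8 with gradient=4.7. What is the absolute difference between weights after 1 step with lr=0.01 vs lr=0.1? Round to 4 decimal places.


With lr=0.01: w_new = 2.8 - 0.01 * 4.7 = 2.753
With lr=0.1: w_new = 2.8 - 0.1 * 4.7 = 2.33
Absolute difference = |2.753 - 2.33|
= 0.4230

0.4230


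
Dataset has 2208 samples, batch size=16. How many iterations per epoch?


Iterations per epoch = dataset_size / batch_size
= 2208 / 16
= 138

138


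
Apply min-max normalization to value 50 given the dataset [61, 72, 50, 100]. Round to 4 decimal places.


Min = 50, Max = 100
Range = 100 - 50 = 50
Scaled = (x - min) / (max - min)
= (50 - 50) / 50
= 0 / 50
= 0.0000

0.0000


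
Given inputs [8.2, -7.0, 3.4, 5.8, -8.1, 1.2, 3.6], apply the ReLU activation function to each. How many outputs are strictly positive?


ReLU(x) = max(0, x) for each element:
ReLU(8.2) = 8.2
ReLU(-7.0) = 0
ReLU(3.4) = 3.4
ReLU(5.8) = 5.8
ReLU(-8.1) = 0
ReLU(1.2) = 1.2
ReLU(3.6) = 3.6
Active neurons (>0): 5

5


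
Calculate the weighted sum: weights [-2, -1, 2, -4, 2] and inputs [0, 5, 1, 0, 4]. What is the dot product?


Element-wise products:
-2 * 0 = 0
-1 * 5 = -5
2 * 1 = 2
-4 * 0 = 0
2 * 4 = 8
Sum = 0 + -5 + 2 + 0 + 8
= 5

5


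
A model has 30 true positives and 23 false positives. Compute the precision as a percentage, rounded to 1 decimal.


Precision = TP / (TP + FP) * 100
= 30 / (30 + 23)
= 30 / 53
= 0.566
= 56.6%

56.6


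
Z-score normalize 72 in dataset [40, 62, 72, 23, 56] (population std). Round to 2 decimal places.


Mean = (40 + 62 + 72 + 23 + 56) / 5 = 50.6
Variance = sum((x_i - mean)^2) / n = 298.24
Std = sqrt(298.24) = 17.2696
Z = (x - mean) / std
= (72 - 50.6) / 17.2696
= 21.4 / 17.2696
= 1.24

1.24


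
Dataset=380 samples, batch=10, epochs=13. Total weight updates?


Iterations per epoch = 380 / 10 = 38
Total updates = iterations_per_epoch * epochs
= 38 * 13
= 494

494


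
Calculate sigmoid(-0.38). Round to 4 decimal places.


sigmoid(z) = 1 / (1 + exp(-z))
exp(-(-0.38)) = exp(0.38) = 1.4623
1 + 1.4623 = 2.4623
1 / 2.4623 = 0.4061

0.4061


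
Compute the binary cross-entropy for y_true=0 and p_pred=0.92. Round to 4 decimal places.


For y=0: Loss = -log(1-p)
= -log(1 - 0.92)
= -log(0.08)
= -(-2.5257)
= 2.5257

2.5257


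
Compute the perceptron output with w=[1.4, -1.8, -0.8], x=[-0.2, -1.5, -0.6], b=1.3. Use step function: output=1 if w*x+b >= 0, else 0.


z = w . x + b
= 1.4*-0.2 + -1.8*-1.5 + -0.8*-0.6 + 1.3
= -0.28 + 2.7 + 0.48 + 1.3
= 2.9 + 1.3
= 4.2
Since z = 4.2 >= 0, output = 1

1


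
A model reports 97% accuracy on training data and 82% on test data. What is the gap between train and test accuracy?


Gap = train_accuracy - test_accuracy
= 97 - 82
= 15%
This gap suggests the model is overfitting.

15


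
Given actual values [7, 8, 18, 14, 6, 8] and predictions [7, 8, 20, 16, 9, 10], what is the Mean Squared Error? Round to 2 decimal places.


Differences: [0, 0, -2, -2, -3, -2]
Squared errors: [0, 0, 4, 4, 9, 4]
Sum of squared errors = 21
MSE = 21 / 6 = 3.50

3.50


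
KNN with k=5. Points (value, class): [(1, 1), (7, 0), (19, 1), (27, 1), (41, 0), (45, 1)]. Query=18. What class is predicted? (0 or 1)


Distances from query 18:
Point 19 (class 1): distance = 1
Point 27 (class 1): distance = 9
Point 7 (class 0): distance = 11
Point 1 (class 1): distance = 17
Point 41 (class 0): distance = 23
K=5 nearest neighbors: classes = [1, 1, 0, 1, 0]
Votes for class 1: 3 / 5
Majority vote => class 1

1


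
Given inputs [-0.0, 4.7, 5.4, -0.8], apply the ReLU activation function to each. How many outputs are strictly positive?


ReLU(x) = max(0, x) for each element:
ReLU(-0.0) = 0
ReLU(4.7) = 4.7
ReLU(5.4) = 5.4
ReLU(-0.8) = 0
Active neurons (>0): 2

2


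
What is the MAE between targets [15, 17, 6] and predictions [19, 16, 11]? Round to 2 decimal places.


Absolute errors: [4, 1, 5]
Sum of absolute errors = 10
MAE = 10 / 3 = 3.33

3.33


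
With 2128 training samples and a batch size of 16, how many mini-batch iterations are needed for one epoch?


Iterations per epoch = dataset_size / batch_size
= 2128 / 16
= 133

133


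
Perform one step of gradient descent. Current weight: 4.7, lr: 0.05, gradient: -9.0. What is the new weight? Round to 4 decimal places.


w_new = w_old - lr * gradient
= 4.7 - 0.05 * -9.0
= 4.7 - (-0.45)
= 5.1500

5.1500


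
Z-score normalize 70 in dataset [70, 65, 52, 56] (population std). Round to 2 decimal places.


Mean = (70 + 65 + 52 + 56) / 4 = 60.75
Variance = sum((x_i - mean)^2) / n = 50.6875
Std = sqrt(50.6875) = 7.1195
Z = (x - mean) / std
= (70 - 60.75) / 7.1195
= 9.25 / 7.1195
= 1.30

1.30


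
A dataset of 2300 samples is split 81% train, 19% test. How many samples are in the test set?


Train samples = 2300 * 81% = 1863
Test samples = 2300 - 1863
= 437

437


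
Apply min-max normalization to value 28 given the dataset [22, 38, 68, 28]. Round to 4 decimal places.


Min = 22, Max = 68
Range = 68 - 22 = 46
Scaled = (x - min) / (max - min)
= (28 - 22) / 46
= 6 / 46
= 0.1304

0.1304


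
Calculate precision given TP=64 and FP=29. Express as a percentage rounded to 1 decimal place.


Precision = TP / (TP + FP) * 100
= 64 / (64 + 29)
= 64 / 93
= 0.6882
= 68.8%

68.8


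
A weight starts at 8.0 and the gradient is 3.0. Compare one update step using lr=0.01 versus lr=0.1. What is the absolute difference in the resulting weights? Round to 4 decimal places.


With lr=0.01: w_new = 8.0 - 0.01 * 3.0 = 7.97
With lr=0.1: w_new = 8.0 - 0.1 * 3.0 = 7.7
Absolute difference = |7.97 - 7.7|
= 0.2700

0.2700


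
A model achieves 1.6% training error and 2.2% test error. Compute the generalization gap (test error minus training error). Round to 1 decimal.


Generalization gap = test_error - train_error
= 2.2 - 1.6
= 0.6%
A small gap suggests good generalization.

0.6


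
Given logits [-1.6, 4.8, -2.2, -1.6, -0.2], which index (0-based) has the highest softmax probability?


Softmax is a monotonic transformation, so it preserves the argmax.
We need to find the index of the maximum logit.
Index 0: -1.6
Index 1: 4.8
Index 2: -2.2
Index 3: -1.6
Index 4: -0.2
Maximum logit = 4.8 at index 1

1


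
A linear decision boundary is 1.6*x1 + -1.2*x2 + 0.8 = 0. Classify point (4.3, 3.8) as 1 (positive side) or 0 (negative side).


Compute 1.6 * 4.3 + -1.2 * 3.8 + 0.8
= 6.88 + -4.56 + 0.8
= 3.12
Since 3.12 >= 0, the point is on the positive side.

1


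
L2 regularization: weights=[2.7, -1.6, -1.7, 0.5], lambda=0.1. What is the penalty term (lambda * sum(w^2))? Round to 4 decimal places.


Squaring each weight:
2.7^2 = 7.29
(-1.6)^2 = 2.56
(-1.7)^2 = 2.89
0.5^2 = 0.25
Sum of squares = 12.99
Penalty = 0.1 * 12.99 = 1.2990

1.2990


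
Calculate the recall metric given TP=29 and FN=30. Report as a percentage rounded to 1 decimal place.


Recall = TP / (TP + FN) * 100
= 29 / (29 + 30)
= 29 / 59
= 0.4915
= 49.2%

49.2


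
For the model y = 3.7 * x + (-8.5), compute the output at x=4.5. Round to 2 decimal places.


y = 3.7 * 4.5 + (-8.5)
= 16.65 + (-8.5)
= 8.15

8.15


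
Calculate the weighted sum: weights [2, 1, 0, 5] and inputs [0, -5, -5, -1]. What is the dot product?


Element-wise products:
2 * 0 = 0
1 * -5 = -5
0 * -5 = 0
5 * -1 = -5
Sum = 0 + -5 + 0 + -5
= -10

-10


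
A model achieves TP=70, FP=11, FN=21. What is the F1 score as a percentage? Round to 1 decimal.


Precision = TP / (TP + FP) = 70 / 81 = 0.8642
Recall = TP / (TP + FN) = 70 / 91 = 0.7692
F1 = 2 * P * R / (P + R)
= 2 * 0.8642 * 0.7692 / (0.8642 + 0.7692)
= 1.3295 / 1.6334
= 0.814
As percentage: 81.4%

81.4


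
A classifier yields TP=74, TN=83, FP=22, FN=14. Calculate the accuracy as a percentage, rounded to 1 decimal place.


Accuracy = (TP + TN) / (TP + TN + FP + FN) * 100
= (74 + 83) / (74 + 83 + 22 + 14)
= 157 / 193
= 0.8135
= 81.3%

81.3


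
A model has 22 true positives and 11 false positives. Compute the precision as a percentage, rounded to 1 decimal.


Precision = TP / (TP + FP) * 100
= 22 / (22 + 11)
= 22 / 33
= 0.6667
= 66.7%

66.7


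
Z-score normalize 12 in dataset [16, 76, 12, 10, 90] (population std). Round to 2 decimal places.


Mean = (16 + 76 + 12 + 10 + 90) / 5 = 40.8
Variance = sum((x_i - mean)^2) / n = 1210.56
Std = sqrt(1210.56) = 34.7931
Z = (x - mean) / std
= (12 - 40.8) / 34.7931
= -28.8 / 34.7931
= -0.83

-0.83


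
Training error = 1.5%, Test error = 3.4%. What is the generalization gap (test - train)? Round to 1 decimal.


Generalization gap = test_error - train_error
= 3.4 - 1.5
= 1.9%
A small gap suggests good generalization.

1.9


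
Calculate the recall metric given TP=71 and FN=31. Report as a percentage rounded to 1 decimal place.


Recall = TP / (TP + FN) * 100
= 71 / (71 + 31)
= 71 / 102
= 0.6961
= 69.6%

69.6


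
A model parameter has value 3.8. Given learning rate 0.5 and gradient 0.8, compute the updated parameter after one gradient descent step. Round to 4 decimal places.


w_new = w_old - lr * gradient
= 3.8 - 0.5 * 0.8
= 3.8 - (0.4)
= 3.4000

3.4000


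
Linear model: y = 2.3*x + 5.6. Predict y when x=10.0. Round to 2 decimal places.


y = 2.3 * 10.0 + (5.6)
= 23.0 + (5.6)
= 28.60

28.60


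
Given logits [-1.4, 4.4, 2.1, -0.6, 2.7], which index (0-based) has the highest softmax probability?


Softmax is a monotonic transformation, so it preserves the argmax.
We need to find the index of the maximum logit.
Index 0: -1.4
Index 1: 4.4
Index 2: 2.1
Index 3: -0.6
Index 4: 2.7
Maximum logit = 4.4 at index 1

1


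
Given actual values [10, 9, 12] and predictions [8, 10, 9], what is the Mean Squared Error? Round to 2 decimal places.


Differences: [2, -1, 3]
Squared errors: [4, 1, 9]
Sum of squared errors = 14
MSE = 14 / 3 = 4.67

4.67


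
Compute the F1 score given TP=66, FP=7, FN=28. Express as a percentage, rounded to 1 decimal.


Precision = TP / (TP + FP) = 66 / 73 = 0.9041
Recall = TP / (TP + FN) = 66 / 94 = 0.7021
F1 = 2 * P * R / (P + R)
= 2 * 0.9041 * 0.7021 / (0.9041 + 0.7021)
= 1.2696 / 1.6062
= 0.7904
As percentage: 79.0%

79.0


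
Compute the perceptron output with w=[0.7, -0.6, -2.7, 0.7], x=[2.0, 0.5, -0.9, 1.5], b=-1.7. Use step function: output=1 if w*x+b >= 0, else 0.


z = w . x + b
= 0.7*2.0 + -0.6*0.5 + -2.7*-0.9 + 0.7*1.5 + -1.7
= 1.4 + -0.3 + 2.43 + 1.05 + -1.7
= 4.58 + -1.7
= 2.88
Since z = 2.88 >= 0, output = 1

1


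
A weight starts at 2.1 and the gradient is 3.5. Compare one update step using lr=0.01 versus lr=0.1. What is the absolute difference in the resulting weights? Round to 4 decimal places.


With lr=0.01: w_new = 2.1 - 0.01 * 3.5 = 2.065
With lr=0.1: w_new = 2.1 - 0.1 * 3.5 = 1.75
Absolute difference = |2.065 - 1.75|
= 0.3150

0.3150


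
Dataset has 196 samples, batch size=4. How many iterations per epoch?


Iterations per epoch = dataset_size / batch_size
= 196 / 4
= 49

49


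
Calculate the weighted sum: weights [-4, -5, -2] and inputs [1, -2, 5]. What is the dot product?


Element-wise products:
-4 * 1 = -4
-5 * -2 = 10
-2 * 5 = -10
Sum = -4 + 10 + -10
= -4

-4


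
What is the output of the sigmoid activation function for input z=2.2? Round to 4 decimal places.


sigmoid(z) = 1 / (1 + exp(-z))
exp(-(2.2)) = exp(-2.2) = 0.1108
1 + 0.1108 = 1.1108
1 / 1.1108 = 0.9002

0.9002


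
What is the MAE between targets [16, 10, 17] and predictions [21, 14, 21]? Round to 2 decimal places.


Absolute errors: [5, 4, 4]
Sum of absolute errors = 13
MAE = 13 / 3 = 4.33

4.33


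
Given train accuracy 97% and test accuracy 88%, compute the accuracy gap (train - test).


Gap = train_accuracy - test_accuracy
= 97 - 88
= 9%
This moderate gap may indicate mild overfitting.

9


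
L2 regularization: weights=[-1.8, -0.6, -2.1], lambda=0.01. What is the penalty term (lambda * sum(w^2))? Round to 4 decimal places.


Squaring each weight:
(-1.8)^2 = 3.24
(-0.6)^2 = 0.36
(-2.1)^2 = 4.41
Sum of squares = 8.01
Penalty = 0.01 * 8.01 = 0.0801

0.0801


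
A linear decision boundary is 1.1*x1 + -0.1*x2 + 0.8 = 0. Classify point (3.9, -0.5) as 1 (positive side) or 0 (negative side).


Compute 1.1 * 3.9 + -0.1 * -0.5 + 0.8
= 4.29 + 0.05 + 0.8
= 5.14
Since 5.14 >= 0, the point is on the positive side.

1


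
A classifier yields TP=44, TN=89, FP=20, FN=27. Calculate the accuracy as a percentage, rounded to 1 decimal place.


Accuracy = (TP + TN) / (TP + TN + FP + FN) * 100
= (44 + 89) / (44 + 89 + 20 + 27)
= 133 / 180
= 0.7389
= 73.9%

73.9


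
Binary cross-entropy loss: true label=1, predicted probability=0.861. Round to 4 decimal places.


For y=1: Loss = -log(p)
= -log(0.861)
= -(-0.1497)
= 0.1497

0.1497


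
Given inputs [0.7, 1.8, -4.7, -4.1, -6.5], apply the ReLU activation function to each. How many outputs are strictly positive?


ReLU(x) = max(0, x) for each element:
ReLU(0.7) = 0.7
ReLU(1.8) = 1.8
ReLU(-4.7) = 0
ReLU(-4.1) = 0
ReLU(-6.5) = 0
Active neurons (>0): 2

2


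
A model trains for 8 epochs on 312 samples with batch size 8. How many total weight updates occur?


Iterations per epoch = 312 / 8 = 39
Total updates = iterations_per_epoch * epochs
= 39 * 8
= 312

312


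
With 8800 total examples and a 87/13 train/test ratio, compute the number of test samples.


Train samples = 8800 * 87% = 7656
Test samples = 8800 - 7656
= 1144

1144


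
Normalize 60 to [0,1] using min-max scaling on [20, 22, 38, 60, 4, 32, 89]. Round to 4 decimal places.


Min = 4, Max = 89
Range = 89 - 4 = 85
Scaled = (x - min) / (max - min)
= (60 - 4) / 85
= 56 / 85
= 0.6588

0.6588


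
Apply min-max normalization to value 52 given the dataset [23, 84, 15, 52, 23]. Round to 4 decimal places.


Min = 15, Max = 84
Range = 84 - 15 = 69
Scaled = (x - min) / (max - min)
= (52 - 15) / 69
= 37 / 69
= 0.5362

0.5362


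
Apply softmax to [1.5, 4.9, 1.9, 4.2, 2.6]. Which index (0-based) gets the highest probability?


Softmax is a monotonic transformation, so it preserves the argmax.
We need to find the index of the maximum logit.
Index 0: 1.5
Index 1: 4.9
Index 2: 1.9
Index 3: 4.2
Index 4: 2.6
Maximum logit = 4.9 at index 1

1


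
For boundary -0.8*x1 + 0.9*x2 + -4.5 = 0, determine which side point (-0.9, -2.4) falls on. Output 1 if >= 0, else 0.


Compute -0.8 * -0.9 + 0.9 * -2.4 + -4.5
= 0.72 + -2.16 + -4.5
= -5.94
Since -5.94 < 0, the point is on the negative side.

0


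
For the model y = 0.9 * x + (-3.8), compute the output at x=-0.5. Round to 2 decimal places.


y = 0.9 * -0.5 + (-3.8)
= -0.45 + (-3.8)
= -4.25

-4.25


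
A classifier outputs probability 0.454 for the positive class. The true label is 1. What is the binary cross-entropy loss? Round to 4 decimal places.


For y=1: Loss = -log(p)
= -log(0.454)
= -(-0.7897)
= 0.7897

0.7897


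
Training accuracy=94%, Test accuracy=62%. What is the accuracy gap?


Gap = train_accuracy - test_accuracy
= 94 - 62
= 32%
This large gap strongly indicates overfitting.

32


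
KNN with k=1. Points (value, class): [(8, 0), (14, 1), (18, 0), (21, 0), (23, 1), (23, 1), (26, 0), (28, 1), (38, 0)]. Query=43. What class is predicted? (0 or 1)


Distances from query 43:
Point 38 (class 0): distance = 5
K=1 nearest neighbors: classes = [0]
Votes for class 1: 0 / 1
Majority vote => class 0

0


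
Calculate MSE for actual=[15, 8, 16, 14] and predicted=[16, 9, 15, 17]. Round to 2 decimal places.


Differences: [-1, -1, 1, -3]
Squared errors: [1, 1, 1, 9]
Sum of squared errors = 12
MSE = 12 / 4 = 3.00

3.00


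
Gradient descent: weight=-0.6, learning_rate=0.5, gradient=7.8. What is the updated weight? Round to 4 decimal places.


w_new = w_old - lr * gradient
= -0.6 - 0.5 * 7.8
= -0.6 - (3.9)
= -4.5000

-4.5000


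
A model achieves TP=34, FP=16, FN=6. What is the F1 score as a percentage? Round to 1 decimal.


Precision = TP / (TP + FP) = 34 / 50 = 0.68
Recall = TP / (TP + FN) = 34 / 40 = 0.85
F1 = 2 * P * R / (P + R)
= 2 * 0.68 * 0.85 / (0.68 + 0.85)
= 1.156 / 1.53
= 0.7556
As percentage: 75.6%

75.6


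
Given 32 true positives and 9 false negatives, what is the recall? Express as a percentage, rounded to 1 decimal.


Recall = TP / (TP + FN) * 100
= 32 / (32 + 9)
= 32 / 41
= 0.7805
= 78.0%

78.0


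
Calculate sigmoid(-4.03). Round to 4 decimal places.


sigmoid(z) = 1 / (1 + exp(-z))
exp(-(-4.03)) = exp(4.03) = 56.2609
1 + 56.2609 = 57.2609
1 / 57.2609 = 0.0175

0.0175


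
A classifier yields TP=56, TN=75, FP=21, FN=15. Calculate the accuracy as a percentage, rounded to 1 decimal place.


Accuracy = (TP + TN) / (TP + TN + FP + FN) * 100
= (56 + 75) / (56 + 75 + 21 + 15)
= 131 / 167
= 0.7844
= 78.4%

78.4


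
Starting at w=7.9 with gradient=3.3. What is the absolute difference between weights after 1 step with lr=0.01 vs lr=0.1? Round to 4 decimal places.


With lr=0.01: w_new = 7.9 - 0.01 * 3.3 = 7.867
With lr=0.1: w_new = 7.9 - 0.1 * 3.3 = 7.57
Absolute difference = |7.867 - 7.57|
= 0.2970

0.2970


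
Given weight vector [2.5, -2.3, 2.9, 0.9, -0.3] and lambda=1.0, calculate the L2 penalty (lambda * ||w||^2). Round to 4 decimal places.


Squaring each weight:
2.5^2 = 6.25
(-2.3)^2 = 5.29
2.9^2 = 8.41
0.9^2 = 0.81
(-0.3)^2 = 0.09
Sum of squares = 20.85
Penalty = 1.0 * 20.85 = 20.8500

20.8500


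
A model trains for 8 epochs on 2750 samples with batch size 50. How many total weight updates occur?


Iterations per epoch = 2750 / 50 = 55
Total updates = iterations_per_epoch * epochs
= 55 * 8
= 440

440


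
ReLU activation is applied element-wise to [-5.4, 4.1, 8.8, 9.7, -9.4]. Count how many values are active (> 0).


ReLU(x) = max(0, x) for each element:
ReLU(-5.4) = 0
ReLU(4.1) = 4.1
ReLU(8.8) = 8.8
ReLU(9.7) = 9.7
ReLU(-9.4) = 0
Active neurons (>0): 3

3


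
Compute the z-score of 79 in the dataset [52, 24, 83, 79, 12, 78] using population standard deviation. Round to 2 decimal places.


Mean = (52 + 24 + 83 + 79 + 12 + 78) / 6 = 54.6667
Variance = sum((x_i - mean)^2) / n = 784.5556
Std = sqrt(784.5556) = 28.0099
Z = (x - mean) / std
= (79 - 54.6667) / 28.0099
= 24.3333 / 28.0099
= 0.87

0.87


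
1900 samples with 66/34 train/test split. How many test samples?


Train samples = 1900 * 66% = 1254
Test samples = 1900 - 1254
= 646

646


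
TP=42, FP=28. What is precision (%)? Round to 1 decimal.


Precision = TP / (TP + FP) * 100
= 42 / (42 + 28)
= 42 / 70
= 0.6
= 60.0%

60.0


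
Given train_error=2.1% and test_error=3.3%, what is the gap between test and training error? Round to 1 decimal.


Generalization gap = test_error - train_error
= 3.3 - 2.1
= 1.2%
A small gap suggests good generalization.

1.2


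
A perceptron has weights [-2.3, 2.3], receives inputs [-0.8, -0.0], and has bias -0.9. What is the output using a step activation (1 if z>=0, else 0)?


z = w . x + b
= -2.3*-0.8 + 2.3*-0.0 + -0.9
= 1.84 + -0.0 + -0.9
= 1.84 + -0.9
= 0.94
Since z = 0.94 >= 0, output = 1

1


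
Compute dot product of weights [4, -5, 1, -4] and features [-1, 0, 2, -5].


Element-wise products:
4 * -1 = -4
-5 * 0 = 0
1 * 2 = 2
-4 * -5 = 20
Sum = -4 + 0 + 2 + 20
= 18

18


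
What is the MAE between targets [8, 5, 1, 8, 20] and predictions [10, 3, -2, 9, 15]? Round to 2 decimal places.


Absolute errors: [2, 2, 3, 1, 5]
Sum of absolute errors = 13
MAE = 13 / 5 = 2.60

2.60


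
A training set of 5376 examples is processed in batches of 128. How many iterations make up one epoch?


Iterations per epoch = dataset_size / batch_size
= 5376 / 128
= 42

42


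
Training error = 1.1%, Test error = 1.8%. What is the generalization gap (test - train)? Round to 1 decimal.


Generalization gap = test_error - train_error
= 1.8 - 1.1
= 0.7%
A small gap suggests good generalization.

0.7


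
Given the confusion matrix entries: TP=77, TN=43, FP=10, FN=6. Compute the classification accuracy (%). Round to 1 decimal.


Accuracy = (TP + TN) / (TP + TN + FP + FN) * 100
= (77 + 43) / (77 + 43 + 10 + 6)
= 120 / 136
= 0.8824
= 88.2%

88.2


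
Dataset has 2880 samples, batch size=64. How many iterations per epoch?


Iterations per epoch = dataset_size / batch_size
= 2880 / 64
= 45

45


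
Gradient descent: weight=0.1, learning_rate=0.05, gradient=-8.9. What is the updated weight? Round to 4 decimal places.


w_new = w_old - lr * gradient
= 0.1 - 0.05 * -8.9
= 0.1 - (-0.445)
= 0.5450

0.5450


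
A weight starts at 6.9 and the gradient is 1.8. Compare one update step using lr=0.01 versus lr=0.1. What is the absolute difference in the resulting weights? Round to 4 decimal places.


With lr=0.01: w_new = 6.9 - 0.01 * 1.8 = 6.882
With lr=0.1: w_new = 6.9 - 0.1 * 1.8 = 6.72
Absolute difference = |6.882 - 6.72|
= 0.1620

0.1620


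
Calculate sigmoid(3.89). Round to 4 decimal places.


sigmoid(z) = 1 / (1 + exp(-z))
exp(-(3.89)) = exp(-3.89) = 0.0204
1 + 0.0204 = 1.0204
1 / 1.0204 = 0.9800

0.9800


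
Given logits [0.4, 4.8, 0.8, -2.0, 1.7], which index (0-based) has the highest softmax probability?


Softmax is a monotonic transformation, so it preserves the argmax.
We need to find the index of the maximum logit.
Index 0: 0.4
Index 1: 4.8
Index 2: 0.8
Index 3: -2.0
Index 4: 1.7
Maximum logit = 4.8 at index 1

1


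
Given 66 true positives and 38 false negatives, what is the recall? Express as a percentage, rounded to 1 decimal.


Recall = TP / (TP + FN) * 100
= 66 / (66 + 38)
= 66 / 104
= 0.6346
= 63.5%

63.5


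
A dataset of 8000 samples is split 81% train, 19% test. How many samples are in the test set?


Train samples = 8000 * 81% = 6480
Test samples = 8000 - 6480
= 1520

1520


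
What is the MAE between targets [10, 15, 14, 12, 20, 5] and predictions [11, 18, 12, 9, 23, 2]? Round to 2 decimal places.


Absolute errors: [1, 3, 2, 3, 3, 3]
Sum of absolute errors = 15
MAE = 15 / 6 = 2.50

2.50


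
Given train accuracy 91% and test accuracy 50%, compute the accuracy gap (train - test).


Gap = train_accuracy - test_accuracy
= 91 - 50
= 41%
This large gap strongly indicates overfitting.

41


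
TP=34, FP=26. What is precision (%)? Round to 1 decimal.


Precision = TP / (TP + FP) * 100
= 34 / (34 + 26)
= 34 / 60
= 0.5667
= 56.7%

56.7


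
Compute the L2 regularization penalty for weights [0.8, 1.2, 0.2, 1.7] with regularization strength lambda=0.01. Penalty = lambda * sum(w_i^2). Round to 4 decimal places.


Squaring each weight:
0.8^2 = 0.64
1.2^2 = 1.44
0.2^2 = 0.04
1.7^2 = 2.89
Sum of squares = 5.01
Penalty = 0.01 * 5.01 = 0.0501

0.0501


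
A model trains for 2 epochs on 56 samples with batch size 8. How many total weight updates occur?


Iterations per epoch = 56 / 8 = 7
Total updates = iterations_per_epoch * epochs
= 7 * 2
= 14

14


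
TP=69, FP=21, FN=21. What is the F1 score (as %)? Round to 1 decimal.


Precision = TP / (TP + FP) = 69 / 90 = 0.7667
Recall = TP / (TP + FN) = 69 / 90 = 0.7667
F1 = 2 * P * R / (P + R)
= 2 * 0.7667 * 0.7667 / (0.7667 + 0.7667)
= 1.1756 / 1.5333
= 0.7667
As percentage: 76.7%

76.7


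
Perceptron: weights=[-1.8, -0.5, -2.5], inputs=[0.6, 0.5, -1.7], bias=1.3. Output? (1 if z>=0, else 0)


z = w . x + b
= -1.8*0.6 + -0.5*0.5 + -2.5*-1.7 + 1.3
= -1.08 + -0.25 + 4.25 + 1.3
= 2.92 + 1.3
= 4.22
Since z = 4.22 >= 0, output = 1

1


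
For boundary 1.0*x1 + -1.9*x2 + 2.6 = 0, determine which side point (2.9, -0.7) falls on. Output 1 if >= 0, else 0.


Compute 1.0 * 2.9 + -1.9 * -0.7 + 2.6
= 2.9 + 1.33 + 2.6
= 6.83
Since 6.83 >= 0, the point is on the positive side.

1


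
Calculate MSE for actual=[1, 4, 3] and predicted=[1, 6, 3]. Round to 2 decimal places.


Differences: [0, -2, 0]
Squared errors: [0, 4, 0]
Sum of squared errors = 4
MSE = 4 / 3 = 1.33

1.33


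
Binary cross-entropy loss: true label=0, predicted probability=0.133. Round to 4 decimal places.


For y=0: Loss = -log(1-p)
= -log(1 - 0.133)
= -log(0.867)
= -(-0.1427)
= 0.1427

0.1427


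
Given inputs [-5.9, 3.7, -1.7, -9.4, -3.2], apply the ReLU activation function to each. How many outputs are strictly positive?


ReLU(x) = max(0, x) for each element:
ReLU(-5.9) = 0
ReLU(3.7) = 3.7
ReLU(-1.7) = 0
ReLU(-9.4) = 0
ReLU(-3.2) = 0
Active neurons (>0): 1

1


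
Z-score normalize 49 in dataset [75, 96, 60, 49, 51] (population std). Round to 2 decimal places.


Mean = (75 + 96 + 60 + 49 + 51) / 5 = 66.2
Variance = sum((x_i - mean)^2) / n = 306.16
Std = sqrt(306.16) = 17.4974
Z = (x - mean) / std
= (49 - 66.2) / 17.4974
= -17.2 / 17.4974
= -0.98

-0.98


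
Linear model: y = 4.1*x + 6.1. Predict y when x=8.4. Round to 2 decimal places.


y = 4.1 * 8.4 + (6.1)
= 34.44 + (6.1)
= 40.54

40.54


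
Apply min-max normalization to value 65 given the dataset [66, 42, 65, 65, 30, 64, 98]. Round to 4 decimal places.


Min = 30, Max = 98
Range = 98 - 30 = 68
Scaled = (x - min) / (max - min)
= (65 - 30) / 68
= 35 / 68
= 0.5147

0.5147


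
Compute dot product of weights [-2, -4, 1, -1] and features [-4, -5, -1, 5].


Element-wise products:
-2 * -4 = 8
-4 * -5 = 20
1 * -1 = -1
-1 * 5 = -5
Sum = 8 + 20 + -1 + -5
= 22

22


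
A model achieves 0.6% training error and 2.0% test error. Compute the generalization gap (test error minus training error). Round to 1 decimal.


Generalization gap = test_error - train_error
= 2.0 - 0.6
= 1.4%
A small gap suggests good generalization.

1.4


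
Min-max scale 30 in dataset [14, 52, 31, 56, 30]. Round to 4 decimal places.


Min = 14, Max = 56
Range = 56 - 14 = 42
Scaled = (x - min) / (max - min)
= (30 - 14) / 42
= 16 / 42
= 0.3810

0.3810


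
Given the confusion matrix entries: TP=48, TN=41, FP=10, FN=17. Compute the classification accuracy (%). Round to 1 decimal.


Accuracy = (TP + TN) / (TP + TN + FP + FN) * 100
= (48 + 41) / (48 + 41 + 10 + 17)
= 89 / 116
= 0.7672
= 76.7%

76.7


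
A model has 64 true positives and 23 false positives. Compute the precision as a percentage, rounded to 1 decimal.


Precision = TP / (TP + FP) * 100
= 64 / (64 + 23)
= 64 / 87
= 0.7356
= 73.6%

73.6


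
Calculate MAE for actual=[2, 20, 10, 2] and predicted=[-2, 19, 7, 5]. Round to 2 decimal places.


Absolute errors: [4, 1, 3, 3]
Sum of absolute errors = 11
MAE = 11 / 4 = 2.75

2.75


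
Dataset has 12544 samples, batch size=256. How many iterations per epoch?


Iterations per epoch = dataset_size / batch_size
= 12544 / 256
= 49

49


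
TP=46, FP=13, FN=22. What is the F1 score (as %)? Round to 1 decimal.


Precision = TP / (TP + FP) = 46 / 59 = 0.7797
Recall = TP / (TP + FN) = 46 / 68 = 0.6765
F1 = 2 * P * R / (P + R)
= 2 * 0.7797 * 0.6765 / (0.7797 + 0.6765)
= 1.0548 / 1.4561
= 0.7244
As percentage: 72.4%

72.4


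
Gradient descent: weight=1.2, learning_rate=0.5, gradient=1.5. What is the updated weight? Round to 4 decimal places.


w_new = w_old - lr * gradient
= 1.2 - 0.5 * 1.5
= 1.2 - (0.75)
= 0.4500

0.4500


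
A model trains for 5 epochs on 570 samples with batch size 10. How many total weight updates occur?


Iterations per epoch = 570 / 10 = 57
Total updates = iterations_per_epoch * epochs
= 57 * 5
= 285

285


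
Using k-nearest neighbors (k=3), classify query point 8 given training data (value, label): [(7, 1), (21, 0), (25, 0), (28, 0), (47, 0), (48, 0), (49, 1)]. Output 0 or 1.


Distances from query 8:
Point 7 (class 1): distance = 1
Point 21 (class 0): distance = 13
Point 25 (class 0): distance = 17
K=3 nearest neighbors: classes = [1, 0, 0]
Votes for class 1: 1 / 3
Majority vote => class 0

0
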